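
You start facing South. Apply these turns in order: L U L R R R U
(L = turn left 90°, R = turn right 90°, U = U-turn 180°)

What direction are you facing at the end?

Start: South
  L (left (90° counter-clockwise)) -> East
  U (U-turn (180°)) -> West
  L (left (90° counter-clockwise)) -> South
  R (right (90° clockwise)) -> West
  R (right (90° clockwise)) -> North
  R (right (90° clockwise)) -> East
  U (U-turn (180°)) -> West
Final: West

Answer: Final heading: West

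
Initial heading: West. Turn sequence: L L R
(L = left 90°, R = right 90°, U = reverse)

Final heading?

Start: West
  L (left (90° counter-clockwise)) -> South
  L (left (90° counter-clockwise)) -> East
  R (right (90° clockwise)) -> South
Final: South

Answer: Final heading: South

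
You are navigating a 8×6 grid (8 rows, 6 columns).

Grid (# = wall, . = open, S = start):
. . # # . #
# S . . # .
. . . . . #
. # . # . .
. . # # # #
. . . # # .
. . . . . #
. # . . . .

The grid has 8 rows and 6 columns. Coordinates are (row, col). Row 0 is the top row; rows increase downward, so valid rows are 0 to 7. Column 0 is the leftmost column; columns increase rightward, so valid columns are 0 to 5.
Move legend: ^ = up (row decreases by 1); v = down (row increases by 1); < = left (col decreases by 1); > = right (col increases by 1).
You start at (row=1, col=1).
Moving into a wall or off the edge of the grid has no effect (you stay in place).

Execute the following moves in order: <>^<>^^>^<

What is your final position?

Answer: Final position: (row=1, col=2)

Derivation:
Start: (row=1, col=1)
  < (left): blocked, stay at (row=1, col=1)
  > (right): (row=1, col=1) -> (row=1, col=2)
  ^ (up): blocked, stay at (row=1, col=2)
  < (left): (row=1, col=2) -> (row=1, col=1)
  > (right): (row=1, col=1) -> (row=1, col=2)
  ^ (up): blocked, stay at (row=1, col=2)
  ^ (up): blocked, stay at (row=1, col=2)
  > (right): (row=1, col=2) -> (row=1, col=3)
  ^ (up): blocked, stay at (row=1, col=3)
  < (left): (row=1, col=3) -> (row=1, col=2)
Final: (row=1, col=2)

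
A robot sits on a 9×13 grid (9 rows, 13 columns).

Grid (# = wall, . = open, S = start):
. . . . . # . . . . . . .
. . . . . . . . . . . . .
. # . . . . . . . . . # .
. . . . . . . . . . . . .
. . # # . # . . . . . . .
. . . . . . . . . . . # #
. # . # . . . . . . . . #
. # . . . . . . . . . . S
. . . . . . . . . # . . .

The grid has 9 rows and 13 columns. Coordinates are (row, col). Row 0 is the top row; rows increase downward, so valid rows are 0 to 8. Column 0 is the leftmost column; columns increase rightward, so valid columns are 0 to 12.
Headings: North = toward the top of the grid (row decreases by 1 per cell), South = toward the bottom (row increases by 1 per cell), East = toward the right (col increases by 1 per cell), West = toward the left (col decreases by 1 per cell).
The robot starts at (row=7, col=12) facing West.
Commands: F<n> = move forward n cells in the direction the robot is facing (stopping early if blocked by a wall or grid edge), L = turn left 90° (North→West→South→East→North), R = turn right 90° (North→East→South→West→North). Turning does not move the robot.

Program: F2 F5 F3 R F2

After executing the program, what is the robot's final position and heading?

Start: (row=7, col=12), facing West
  F2: move forward 2, now at (row=7, col=10)
  F5: move forward 5, now at (row=7, col=5)
  F3: move forward 3, now at (row=7, col=2)
  R: turn right, now facing North
  F2: move forward 2, now at (row=5, col=2)
Final: (row=5, col=2), facing North

Answer: Final position: (row=5, col=2), facing North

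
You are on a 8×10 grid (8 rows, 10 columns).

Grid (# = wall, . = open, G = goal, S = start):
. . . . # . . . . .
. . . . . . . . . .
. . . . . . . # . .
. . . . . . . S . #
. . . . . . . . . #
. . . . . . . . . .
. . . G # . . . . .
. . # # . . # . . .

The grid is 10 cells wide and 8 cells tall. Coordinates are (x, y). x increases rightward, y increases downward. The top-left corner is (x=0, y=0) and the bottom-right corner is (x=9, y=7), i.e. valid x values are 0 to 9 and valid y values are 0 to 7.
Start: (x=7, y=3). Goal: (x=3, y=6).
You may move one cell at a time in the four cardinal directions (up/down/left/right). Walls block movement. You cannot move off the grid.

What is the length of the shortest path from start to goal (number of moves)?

BFS from (x=7, y=3) until reaching (x=3, y=6):
  Distance 0: (x=7, y=3)
  Distance 1: (x=6, y=3), (x=8, y=3), (x=7, y=4)
  Distance 2: (x=6, y=2), (x=8, y=2), (x=5, y=3), (x=6, y=4), (x=8, y=4), (x=7, y=5)
  Distance 3: (x=6, y=1), (x=8, y=1), (x=5, y=2), (x=9, y=2), (x=4, y=3), (x=5, y=4), (x=6, y=5), (x=8, y=5), (x=7, y=6)
  Distance 4: (x=6, y=0), (x=8, y=0), (x=5, y=1), (x=7, y=1), (x=9, y=1), (x=4, y=2), (x=3, y=3), (x=4, y=4), (x=5, y=5), (x=9, y=5), (x=6, y=6), (x=8, y=6), (x=7, y=7)
  Distance 5: (x=5, y=0), (x=7, y=0), (x=9, y=0), (x=4, y=1), (x=3, y=2), (x=2, y=3), (x=3, y=4), (x=4, y=5), (x=5, y=6), (x=9, y=6), (x=8, y=7)
  Distance 6: (x=3, y=1), (x=2, y=2), (x=1, y=3), (x=2, y=4), (x=3, y=5), (x=5, y=7), (x=9, y=7)
  Distance 7: (x=3, y=0), (x=2, y=1), (x=1, y=2), (x=0, y=3), (x=1, y=4), (x=2, y=5), (x=3, y=6), (x=4, y=7)  <- goal reached here
One shortest path (7 moves): (x=7, y=3) -> (x=6, y=3) -> (x=5, y=3) -> (x=4, y=3) -> (x=3, y=3) -> (x=3, y=4) -> (x=3, y=5) -> (x=3, y=6)

Answer: Shortest path length: 7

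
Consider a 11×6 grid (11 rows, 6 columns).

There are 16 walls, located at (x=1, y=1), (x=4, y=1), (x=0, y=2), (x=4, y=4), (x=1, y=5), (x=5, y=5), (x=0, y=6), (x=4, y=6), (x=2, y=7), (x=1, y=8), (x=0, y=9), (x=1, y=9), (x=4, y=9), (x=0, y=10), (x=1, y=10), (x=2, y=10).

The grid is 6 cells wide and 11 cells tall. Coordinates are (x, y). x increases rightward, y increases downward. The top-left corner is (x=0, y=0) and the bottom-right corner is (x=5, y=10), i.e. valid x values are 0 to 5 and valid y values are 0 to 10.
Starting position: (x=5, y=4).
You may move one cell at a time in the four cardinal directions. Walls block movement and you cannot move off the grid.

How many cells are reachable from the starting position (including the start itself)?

Answer: Reachable cells: 50

Derivation:
BFS flood-fill from (x=5, y=4):
  Distance 0: (x=5, y=4)
  Distance 1: (x=5, y=3)
  Distance 2: (x=5, y=2), (x=4, y=3)
  Distance 3: (x=5, y=1), (x=4, y=2), (x=3, y=3)
  Distance 4: (x=5, y=0), (x=3, y=2), (x=2, y=3), (x=3, y=4)
  Distance 5: (x=4, y=0), (x=3, y=1), (x=2, y=2), (x=1, y=3), (x=2, y=4), (x=3, y=5)
  Distance 6: (x=3, y=0), (x=2, y=1), (x=1, y=2), (x=0, y=3), (x=1, y=4), (x=2, y=5), (x=4, y=5), (x=3, y=6)
  Distance 7: (x=2, y=0), (x=0, y=4), (x=2, y=6), (x=3, y=7)
  Distance 8: (x=1, y=0), (x=0, y=5), (x=1, y=6), (x=4, y=7), (x=3, y=8)
  Distance 9: (x=0, y=0), (x=1, y=7), (x=5, y=7), (x=2, y=8), (x=4, y=8), (x=3, y=9)
  Distance 10: (x=0, y=1), (x=5, y=6), (x=0, y=7), (x=5, y=8), (x=2, y=9), (x=3, y=10)
  Distance 11: (x=0, y=8), (x=5, y=9), (x=4, y=10)
  Distance 12: (x=5, y=10)
Total reachable: 50 (grid has 50 open cells total)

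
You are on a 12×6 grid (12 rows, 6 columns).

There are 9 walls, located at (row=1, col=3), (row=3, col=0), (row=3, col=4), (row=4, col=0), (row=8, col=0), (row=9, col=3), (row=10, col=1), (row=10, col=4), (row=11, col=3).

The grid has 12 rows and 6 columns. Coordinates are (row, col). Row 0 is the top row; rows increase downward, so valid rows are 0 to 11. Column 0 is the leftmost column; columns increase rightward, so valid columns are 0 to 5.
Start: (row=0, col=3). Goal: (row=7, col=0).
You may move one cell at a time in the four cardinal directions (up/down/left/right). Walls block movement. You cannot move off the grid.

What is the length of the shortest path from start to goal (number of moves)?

BFS from (row=0, col=3) until reaching (row=7, col=0):
  Distance 0: (row=0, col=3)
  Distance 1: (row=0, col=2), (row=0, col=4)
  Distance 2: (row=0, col=1), (row=0, col=5), (row=1, col=2), (row=1, col=4)
  Distance 3: (row=0, col=0), (row=1, col=1), (row=1, col=5), (row=2, col=2), (row=2, col=4)
  Distance 4: (row=1, col=0), (row=2, col=1), (row=2, col=3), (row=2, col=5), (row=3, col=2)
  Distance 5: (row=2, col=0), (row=3, col=1), (row=3, col=3), (row=3, col=5), (row=4, col=2)
  Distance 6: (row=4, col=1), (row=4, col=3), (row=4, col=5), (row=5, col=2)
  Distance 7: (row=4, col=4), (row=5, col=1), (row=5, col=3), (row=5, col=5), (row=6, col=2)
  Distance 8: (row=5, col=0), (row=5, col=4), (row=6, col=1), (row=6, col=3), (row=6, col=5), (row=7, col=2)
  Distance 9: (row=6, col=0), (row=6, col=4), (row=7, col=1), (row=7, col=3), (row=7, col=5), (row=8, col=2)
  Distance 10: (row=7, col=0), (row=7, col=4), (row=8, col=1), (row=8, col=3), (row=8, col=5), (row=9, col=2)  <- goal reached here
One shortest path (10 moves): (row=0, col=3) -> (row=0, col=2) -> (row=0, col=1) -> (row=1, col=1) -> (row=2, col=1) -> (row=3, col=1) -> (row=4, col=1) -> (row=5, col=1) -> (row=5, col=0) -> (row=6, col=0) -> (row=7, col=0)

Answer: Shortest path length: 10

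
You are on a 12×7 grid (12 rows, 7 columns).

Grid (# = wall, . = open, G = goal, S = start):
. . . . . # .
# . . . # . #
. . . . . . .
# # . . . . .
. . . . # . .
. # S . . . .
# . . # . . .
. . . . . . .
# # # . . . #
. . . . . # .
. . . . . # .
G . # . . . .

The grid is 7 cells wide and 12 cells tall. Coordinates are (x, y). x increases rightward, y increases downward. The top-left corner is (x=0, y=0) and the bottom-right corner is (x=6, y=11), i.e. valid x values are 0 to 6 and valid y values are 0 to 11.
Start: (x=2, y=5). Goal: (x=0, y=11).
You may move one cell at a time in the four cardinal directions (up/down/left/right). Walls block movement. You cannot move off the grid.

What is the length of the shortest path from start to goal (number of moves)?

Answer: Shortest path length: 10

Derivation:
BFS from (x=2, y=5) until reaching (x=0, y=11):
  Distance 0: (x=2, y=5)
  Distance 1: (x=2, y=4), (x=3, y=5), (x=2, y=6)
  Distance 2: (x=2, y=3), (x=1, y=4), (x=3, y=4), (x=4, y=5), (x=1, y=6), (x=2, y=7)
  Distance 3: (x=2, y=2), (x=3, y=3), (x=0, y=4), (x=5, y=5), (x=4, y=6), (x=1, y=7), (x=3, y=7)
  Distance 4: (x=2, y=1), (x=1, y=2), (x=3, y=2), (x=4, y=3), (x=5, y=4), (x=0, y=5), (x=6, y=5), (x=5, y=6), (x=0, y=7), (x=4, y=7), (x=3, y=8)
  Distance 5: (x=2, y=0), (x=1, y=1), (x=3, y=1), (x=0, y=2), (x=4, y=2), (x=5, y=3), (x=6, y=4), (x=6, y=6), (x=5, y=7), (x=4, y=8), (x=3, y=9)
  Distance 6: (x=1, y=0), (x=3, y=0), (x=5, y=2), (x=6, y=3), (x=6, y=7), (x=5, y=8), (x=2, y=9), (x=4, y=9), (x=3, y=10)
  Distance 7: (x=0, y=0), (x=4, y=0), (x=5, y=1), (x=6, y=2), (x=1, y=9), (x=2, y=10), (x=4, y=10), (x=3, y=11)
  Distance 8: (x=0, y=9), (x=1, y=10), (x=4, y=11)
  Distance 9: (x=0, y=10), (x=1, y=11), (x=5, y=11)
  Distance 10: (x=0, y=11), (x=6, y=11)  <- goal reached here
One shortest path (10 moves): (x=2, y=5) -> (x=2, y=6) -> (x=2, y=7) -> (x=3, y=7) -> (x=3, y=8) -> (x=3, y=9) -> (x=2, y=9) -> (x=1, y=9) -> (x=0, y=9) -> (x=0, y=10) -> (x=0, y=11)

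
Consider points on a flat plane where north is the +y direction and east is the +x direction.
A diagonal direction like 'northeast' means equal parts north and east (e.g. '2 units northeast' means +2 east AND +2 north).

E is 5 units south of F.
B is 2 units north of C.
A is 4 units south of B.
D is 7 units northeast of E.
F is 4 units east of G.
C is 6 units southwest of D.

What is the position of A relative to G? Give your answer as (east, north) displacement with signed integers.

Answer: A is at (east=5, north=-6) relative to G.

Derivation:
Place G at the origin (east=0, north=0).
  F is 4 units east of G: delta (east=+4, north=+0); F at (east=4, north=0).
  E is 5 units south of F: delta (east=+0, north=-5); E at (east=4, north=-5).
  D is 7 units northeast of E: delta (east=+7, north=+7); D at (east=11, north=2).
  C is 6 units southwest of D: delta (east=-6, north=-6); C at (east=5, north=-4).
  B is 2 units north of C: delta (east=+0, north=+2); B at (east=5, north=-2).
  A is 4 units south of B: delta (east=+0, north=-4); A at (east=5, north=-6).
Therefore A relative to G: (east=5, north=-6).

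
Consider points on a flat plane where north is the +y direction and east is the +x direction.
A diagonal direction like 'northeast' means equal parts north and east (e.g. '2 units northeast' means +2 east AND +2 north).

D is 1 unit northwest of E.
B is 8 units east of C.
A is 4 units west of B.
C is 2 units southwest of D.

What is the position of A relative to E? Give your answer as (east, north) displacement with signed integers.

Place E at the origin (east=0, north=0).
  D is 1 unit northwest of E: delta (east=-1, north=+1); D at (east=-1, north=1).
  C is 2 units southwest of D: delta (east=-2, north=-2); C at (east=-3, north=-1).
  B is 8 units east of C: delta (east=+8, north=+0); B at (east=5, north=-1).
  A is 4 units west of B: delta (east=-4, north=+0); A at (east=1, north=-1).
Therefore A relative to E: (east=1, north=-1).

Answer: A is at (east=1, north=-1) relative to E.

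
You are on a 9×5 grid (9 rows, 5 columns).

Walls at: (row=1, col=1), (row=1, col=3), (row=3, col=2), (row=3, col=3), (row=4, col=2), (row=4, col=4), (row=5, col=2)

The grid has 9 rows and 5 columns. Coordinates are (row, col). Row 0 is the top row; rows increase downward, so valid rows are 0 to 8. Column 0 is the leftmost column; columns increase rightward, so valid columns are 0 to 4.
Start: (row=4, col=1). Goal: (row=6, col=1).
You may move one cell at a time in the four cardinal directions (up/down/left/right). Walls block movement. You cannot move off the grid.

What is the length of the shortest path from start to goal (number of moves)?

BFS from (row=4, col=1) until reaching (row=6, col=1):
  Distance 0: (row=4, col=1)
  Distance 1: (row=3, col=1), (row=4, col=0), (row=5, col=1)
  Distance 2: (row=2, col=1), (row=3, col=0), (row=5, col=0), (row=6, col=1)  <- goal reached here
One shortest path (2 moves): (row=4, col=1) -> (row=5, col=1) -> (row=6, col=1)

Answer: Shortest path length: 2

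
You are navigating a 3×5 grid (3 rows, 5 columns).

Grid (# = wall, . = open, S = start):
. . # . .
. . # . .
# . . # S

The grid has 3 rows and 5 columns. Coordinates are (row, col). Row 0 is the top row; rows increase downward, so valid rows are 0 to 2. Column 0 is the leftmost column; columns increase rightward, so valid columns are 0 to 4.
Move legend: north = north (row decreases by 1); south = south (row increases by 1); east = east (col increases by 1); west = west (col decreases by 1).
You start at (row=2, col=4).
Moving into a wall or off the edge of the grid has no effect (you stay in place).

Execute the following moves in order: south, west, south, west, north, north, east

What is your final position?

Start: (row=2, col=4)
  south (south): blocked, stay at (row=2, col=4)
  west (west): blocked, stay at (row=2, col=4)
  south (south): blocked, stay at (row=2, col=4)
  west (west): blocked, stay at (row=2, col=4)
  north (north): (row=2, col=4) -> (row=1, col=4)
  north (north): (row=1, col=4) -> (row=0, col=4)
  east (east): blocked, stay at (row=0, col=4)
Final: (row=0, col=4)

Answer: Final position: (row=0, col=4)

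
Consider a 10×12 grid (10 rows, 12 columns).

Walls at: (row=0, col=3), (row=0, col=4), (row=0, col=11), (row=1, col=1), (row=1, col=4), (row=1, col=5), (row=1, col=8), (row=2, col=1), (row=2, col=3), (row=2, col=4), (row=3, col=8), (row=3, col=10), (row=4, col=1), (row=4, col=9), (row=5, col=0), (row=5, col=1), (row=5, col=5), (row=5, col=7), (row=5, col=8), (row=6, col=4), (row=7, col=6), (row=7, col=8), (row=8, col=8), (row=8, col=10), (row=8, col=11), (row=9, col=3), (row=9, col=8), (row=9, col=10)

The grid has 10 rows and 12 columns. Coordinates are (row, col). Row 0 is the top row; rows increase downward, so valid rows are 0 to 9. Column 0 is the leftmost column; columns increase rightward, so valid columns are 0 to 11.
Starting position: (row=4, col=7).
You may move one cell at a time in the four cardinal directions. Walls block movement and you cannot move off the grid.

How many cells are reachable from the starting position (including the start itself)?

BFS flood-fill from (row=4, col=7):
  Distance 0: (row=4, col=7)
  Distance 1: (row=3, col=7), (row=4, col=6), (row=4, col=8)
  Distance 2: (row=2, col=7), (row=3, col=6), (row=4, col=5), (row=5, col=6)
  Distance 3: (row=1, col=7), (row=2, col=6), (row=2, col=8), (row=3, col=5), (row=4, col=4), (row=6, col=6)
  Distance 4: (row=0, col=7), (row=1, col=6), (row=2, col=5), (row=2, col=9), (row=3, col=4), (row=4, col=3), (row=5, col=4), (row=6, col=5), (row=6, col=7)
  Distance 5: (row=0, col=6), (row=0, col=8), (row=1, col=9), (row=2, col=10), (row=3, col=3), (row=3, col=9), (row=4, col=2), (row=5, col=3), (row=6, col=8), (row=7, col=5), (row=7, col=7)
  Distance 6: (row=0, col=5), (row=0, col=9), (row=1, col=10), (row=2, col=11), (row=3, col=2), (row=5, col=2), (row=6, col=3), (row=6, col=9), (row=7, col=4), (row=8, col=5), (row=8, col=7)
  Distance 7: (row=0, col=10), (row=1, col=11), (row=2, col=2), (row=3, col=1), (row=3, col=11), (row=5, col=9), (row=6, col=2), (row=6, col=10), (row=7, col=3), (row=7, col=9), (row=8, col=4), (row=8, col=6), (row=9, col=5), (row=9, col=7)
  Distance 8: (row=1, col=2), (row=3, col=0), (row=4, col=11), (row=5, col=10), (row=6, col=1), (row=6, col=11), (row=7, col=2), (row=7, col=10), (row=8, col=3), (row=8, col=9), (row=9, col=4), (row=9, col=6)
  Distance 9: (row=0, col=2), (row=1, col=3), (row=2, col=0), (row=4, col=0), (row=4, col=10), (row=5, col=11), (row=6, col=0), (row=7, col=1), (row=7, col=11), (row=8, col=2), (row=9, col=9)
  Distance 10: (row=0, col=1), (row=1, col=0), (row=7, col=0), (row=8, col=1), (row=9, col=2)
  Distance 11: (row=0, col=0), (row=8, col=0), (row=9, col=1)
  Distance 12: (row=9, col=0)
Total reachable: 91 (grid has 92 open cells total)

Answer: Reachable cells: 91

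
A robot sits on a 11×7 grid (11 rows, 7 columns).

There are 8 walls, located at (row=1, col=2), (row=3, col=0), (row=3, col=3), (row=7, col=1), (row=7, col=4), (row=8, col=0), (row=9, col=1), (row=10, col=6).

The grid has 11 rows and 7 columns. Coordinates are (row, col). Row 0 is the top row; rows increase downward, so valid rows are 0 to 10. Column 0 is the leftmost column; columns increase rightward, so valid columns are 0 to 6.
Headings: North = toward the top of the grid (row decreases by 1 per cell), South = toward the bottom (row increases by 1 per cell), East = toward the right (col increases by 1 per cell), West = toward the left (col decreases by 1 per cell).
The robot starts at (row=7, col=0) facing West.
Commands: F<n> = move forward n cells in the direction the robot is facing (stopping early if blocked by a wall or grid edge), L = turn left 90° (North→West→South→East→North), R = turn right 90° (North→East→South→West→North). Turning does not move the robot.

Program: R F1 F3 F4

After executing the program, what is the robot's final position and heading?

Start: (row=7, col=0), facing West
  R: turn right, now facing North
  F1: move forward 1, now at (row=6, col=0)
  F3: move forward 2/3 (blocked), now at (row=4, col=0)
  F4: move forward 0/4 (blocked), now at (row=4, col=0)
Final: (row=4, col=0), facing North

Answer: Final position: (row=4, col=0), facing North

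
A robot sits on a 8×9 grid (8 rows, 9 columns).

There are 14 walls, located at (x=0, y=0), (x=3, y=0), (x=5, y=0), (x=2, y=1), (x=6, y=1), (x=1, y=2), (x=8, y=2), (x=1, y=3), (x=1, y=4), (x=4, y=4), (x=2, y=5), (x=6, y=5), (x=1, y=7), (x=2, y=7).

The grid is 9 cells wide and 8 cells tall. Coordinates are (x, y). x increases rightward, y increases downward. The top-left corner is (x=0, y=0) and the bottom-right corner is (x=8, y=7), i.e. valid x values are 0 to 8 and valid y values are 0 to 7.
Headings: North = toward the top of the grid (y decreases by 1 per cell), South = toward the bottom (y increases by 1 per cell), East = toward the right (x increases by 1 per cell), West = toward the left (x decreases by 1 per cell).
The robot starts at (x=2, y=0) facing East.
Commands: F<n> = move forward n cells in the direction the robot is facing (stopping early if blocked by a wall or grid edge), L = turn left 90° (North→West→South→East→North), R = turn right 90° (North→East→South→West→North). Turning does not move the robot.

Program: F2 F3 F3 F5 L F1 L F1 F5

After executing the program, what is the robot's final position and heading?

Start: (x=2, y=0), facing East
  F2: move forward 0/2 (blocked), now at (x=2, y=0)
  F3: move forward 0/3 (blocked), now at (x=2, y=0)
  F3: move forward 0/3 (blocked), now at (x=2, y=0)
  F5: move forward 0/5 (blocked), now at (x=2, y=0)
  L: turn left, now facing North
  F1: move forward 0/1 (blocked), now at (x=2, y=0)
  L: turn left, now facing West
  F1: move forward 1, now at (x=1, y=0)
  F5: move forward 0/5 (blocked), now at (x=1, y=0)
Final: (x=1, y=0), facing West

Answer: Final position: (x=1, y=0), facing West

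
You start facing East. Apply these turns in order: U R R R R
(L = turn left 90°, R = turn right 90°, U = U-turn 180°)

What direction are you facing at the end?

Start: East
  U (U-turn (180°)) -> West
  R (right (90° clockwise)) -> North
  R (right (90° clockwise)) -> East
  R (right (90° clockwise)) -> South
  R (right (90° clockwise)) -> West
Final: West

Answer: Final heading: West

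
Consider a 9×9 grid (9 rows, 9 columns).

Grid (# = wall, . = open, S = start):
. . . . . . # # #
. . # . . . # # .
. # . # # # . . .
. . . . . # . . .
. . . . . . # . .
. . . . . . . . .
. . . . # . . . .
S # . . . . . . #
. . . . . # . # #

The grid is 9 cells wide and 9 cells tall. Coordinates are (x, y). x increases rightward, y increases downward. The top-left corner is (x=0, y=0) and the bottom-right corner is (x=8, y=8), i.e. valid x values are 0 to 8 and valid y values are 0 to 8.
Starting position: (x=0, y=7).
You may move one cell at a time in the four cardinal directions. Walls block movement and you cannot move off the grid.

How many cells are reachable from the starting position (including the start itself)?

Answer: Reachable cells: 63

Derivation:
BFS flood-fill from (x=0, y=7):
  Distance 0: (x=0, y=7)
  Distance 1: (x=0, y=6), (x=0, y=8)
  Distance 2: (x=0, y=5), (x=1, y=6), (x=1, y=8)
  Distance 3: (x=0, y=4), (x=1, y=5), (x=2, y=6), (x=2, y=8)
  Distance 4: (x=0, y=3), (x=1, y=4), (x=2, y=5), (x=3, y=6), (x=2, y=7), (x=3, y=8)
  Distance 5: (x=0, y=2), (x=1, y=3), (x=2, y=4), (x=3, y=5), (x=3, y=7), (x=4, y=8)
  Distance 6: (x=0, y=1), (x=2, y=3), (x=3, y=4), (x=4, y=5), (x=4, y=7)
  Distance 7: (x=0, y=0), (x=1, y=1), (x=2, y=2), (x=3, y=3), (x=4, y=4), (x=5, y=5), (x=5, y=7)
  Distance 8: (x=1, y=0), (x=4, y=3), (x=5, y=4), (x=6, y=5), (x=5, y=6), (x=6, y=7)
  Distance 9: (x=2, y=0), (x=7, y=5), (x=6, y=6), (x=7, y=7), (x=6, y=8)
  Distance 10: (x=3, y=0), (x=7, y=4), (x=8, y=5), (x=7, y=6)
  Distance 11: (x=4, y=0), (x=3, y=1), (x=7, y=3), (x=8, y=4), (x=8, y=6)
  Distance 12: (x=5, y=0), (x=4, y=1), (x=7, y=2), (x=6, y=3), (x=8, y=3)
  Distance 13: (x=5, y=1), (x=6, y=2), (x=8, y=2)
  Distance 14: (x=8, y=1)
Total reachable: 63 (grid has 63 open cells total)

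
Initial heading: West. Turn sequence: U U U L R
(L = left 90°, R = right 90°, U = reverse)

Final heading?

Answer: Final heading: East

Derivation:
Start: West
  U (U-turn (180°)) -> East
  U (U-turn (180°)) -> West
  U (U-turn (180°)) -> East
  L (left (90° counter-clockwise)) -> North
  R (right (90° clockwise)) -> East
Final: East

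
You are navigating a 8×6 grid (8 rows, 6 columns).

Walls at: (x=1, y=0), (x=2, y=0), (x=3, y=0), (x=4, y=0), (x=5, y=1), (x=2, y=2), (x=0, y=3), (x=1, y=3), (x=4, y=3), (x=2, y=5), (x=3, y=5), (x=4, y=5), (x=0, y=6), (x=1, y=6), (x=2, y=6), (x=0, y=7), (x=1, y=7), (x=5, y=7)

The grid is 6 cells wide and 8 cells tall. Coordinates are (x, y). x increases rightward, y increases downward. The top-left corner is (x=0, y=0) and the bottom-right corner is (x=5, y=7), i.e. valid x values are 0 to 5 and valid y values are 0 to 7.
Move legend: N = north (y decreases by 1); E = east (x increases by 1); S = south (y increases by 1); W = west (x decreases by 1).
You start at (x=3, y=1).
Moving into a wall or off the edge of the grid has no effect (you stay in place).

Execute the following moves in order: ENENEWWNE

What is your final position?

Answer: Final position: (x=3, y=1)

Derivation:
Start: (x=3, y=1)
  E (east): (x=3, y=1) -> (x=4, y=1)
  N (north): blocked, stay at (x=4, y=1)
  E (east): blocked, stay at (x=4, y=1)
  N (north): blocked, stay at (x=4, y=1)
  E (east): blocked, stay at (x=4, y=1)
  W (west): (x=4, y=1) -> (x=3, y=1)
  W (west): (x=3, y=1) -> (x=2, y=1)
  N (north): blocked, stay at (x=2, y=1)
  E (east): (x=2, y=1) -> (x=3, y=1)
Final: (x=3, y=1)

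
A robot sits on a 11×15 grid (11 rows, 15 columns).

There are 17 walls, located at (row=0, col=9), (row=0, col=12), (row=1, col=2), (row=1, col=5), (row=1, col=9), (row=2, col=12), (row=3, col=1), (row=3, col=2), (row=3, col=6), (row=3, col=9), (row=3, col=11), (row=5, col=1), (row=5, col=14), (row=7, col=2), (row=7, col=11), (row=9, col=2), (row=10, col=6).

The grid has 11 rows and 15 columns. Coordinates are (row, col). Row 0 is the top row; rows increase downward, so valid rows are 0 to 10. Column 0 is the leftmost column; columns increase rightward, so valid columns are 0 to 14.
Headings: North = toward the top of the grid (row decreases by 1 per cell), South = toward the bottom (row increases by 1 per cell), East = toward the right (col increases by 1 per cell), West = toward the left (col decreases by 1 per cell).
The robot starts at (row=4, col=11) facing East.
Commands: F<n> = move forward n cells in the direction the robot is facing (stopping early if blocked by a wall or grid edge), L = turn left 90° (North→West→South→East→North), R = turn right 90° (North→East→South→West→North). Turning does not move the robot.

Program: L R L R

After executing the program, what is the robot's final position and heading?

Answer: Final position: (row=4, col=11), facing East

Derivation:
Start: (row=4, col=11), facing East
  L: turn left, now facing North
  R: turn right, now facing East
  L: turn left, now facing North
  R: turn right, now facing East
Final: (row=4, col=11), facing East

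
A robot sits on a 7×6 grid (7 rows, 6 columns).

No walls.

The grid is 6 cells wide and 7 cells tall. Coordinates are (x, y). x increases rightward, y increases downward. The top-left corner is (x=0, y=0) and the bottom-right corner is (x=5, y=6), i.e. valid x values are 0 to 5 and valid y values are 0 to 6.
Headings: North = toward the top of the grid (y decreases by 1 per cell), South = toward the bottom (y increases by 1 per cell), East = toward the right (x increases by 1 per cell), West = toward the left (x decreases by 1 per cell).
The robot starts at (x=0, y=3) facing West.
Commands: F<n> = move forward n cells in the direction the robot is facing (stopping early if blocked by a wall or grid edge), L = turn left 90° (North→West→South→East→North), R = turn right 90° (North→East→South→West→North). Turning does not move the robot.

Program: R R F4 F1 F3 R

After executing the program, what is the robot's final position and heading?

Answer: Final position: (x=5, y=3), facing South

Derivation:
Start: (x=0, y=3), facing West
  R: turn right, now facing North
  R: turn right, now facing East
  F4: move forward 4, now at (x=4, y=3)
  F1: move forward 1, now at (x=5, y=3)
  F3: move forward 0/3 (blocked), now at (x=5, y=3)
  R: turn right, now facing South
Final: (x=5, y=3), facing South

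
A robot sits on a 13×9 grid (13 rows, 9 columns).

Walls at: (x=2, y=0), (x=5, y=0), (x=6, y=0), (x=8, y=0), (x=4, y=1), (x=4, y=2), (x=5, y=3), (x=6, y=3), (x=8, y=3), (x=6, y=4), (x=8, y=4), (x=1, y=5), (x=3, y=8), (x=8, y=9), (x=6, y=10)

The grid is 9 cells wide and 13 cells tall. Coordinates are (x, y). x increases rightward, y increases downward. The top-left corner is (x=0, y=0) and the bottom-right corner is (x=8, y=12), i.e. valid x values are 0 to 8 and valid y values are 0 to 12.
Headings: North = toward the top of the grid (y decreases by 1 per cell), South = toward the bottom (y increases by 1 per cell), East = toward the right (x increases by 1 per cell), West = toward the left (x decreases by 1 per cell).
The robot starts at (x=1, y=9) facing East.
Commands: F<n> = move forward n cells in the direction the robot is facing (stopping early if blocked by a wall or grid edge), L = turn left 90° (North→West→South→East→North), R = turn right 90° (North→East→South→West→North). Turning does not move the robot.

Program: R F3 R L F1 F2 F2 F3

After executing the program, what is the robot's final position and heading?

Start: (x=1, y=9), facing East
  R: turn right, now facing South
  F3: move forward 3, now at (x=1, y=12)
  R: turn right, now facing West
  L: turn left, now facing South
  F1: move forward 0/1 (blocked), now at (x=1, y=12)
  F2: move forward 0/2 (blocked), now at (x=1, y=12)
  F2: move forward 0/2 (blocked), now at (x=1, y=12)
  F3: move forward 0/3 (blocked), now at (x=1, y=12)
Final: (x=1, y=12), facing South

Answer: Final position: (x=1, y=12), facing South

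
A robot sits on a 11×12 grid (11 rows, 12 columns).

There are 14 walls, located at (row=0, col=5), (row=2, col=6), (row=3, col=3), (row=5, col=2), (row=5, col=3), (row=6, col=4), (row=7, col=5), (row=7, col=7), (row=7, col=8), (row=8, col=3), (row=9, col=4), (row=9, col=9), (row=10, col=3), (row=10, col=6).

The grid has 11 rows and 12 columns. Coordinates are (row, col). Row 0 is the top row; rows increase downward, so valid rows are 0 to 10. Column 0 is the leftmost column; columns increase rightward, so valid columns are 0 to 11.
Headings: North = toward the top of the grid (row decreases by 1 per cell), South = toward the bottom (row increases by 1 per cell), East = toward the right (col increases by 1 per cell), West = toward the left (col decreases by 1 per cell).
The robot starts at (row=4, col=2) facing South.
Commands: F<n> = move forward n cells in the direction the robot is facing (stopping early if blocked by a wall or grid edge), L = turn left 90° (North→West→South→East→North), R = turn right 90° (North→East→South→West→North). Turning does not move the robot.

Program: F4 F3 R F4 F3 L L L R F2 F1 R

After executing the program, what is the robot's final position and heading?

Answer: Final position: (row=4, col=3), facing South

Derivation:
Start: (row=4, col=2), facing South
  F4: move forward 0/4 (blocked), now at (row=4, col=2)
  F3: move forward 0/3 (blocked), now at (row=4, col=2)
  R: turn right, now facing West
  F4: move forward 2/4 (blocked), now at (row=4, col=0)
  F3: move forward 0/3 (blocked), now at (row=4, col=0)
  L: turn left, now facing South
  L: turn left, now facing East
  L: turn left, now facing North
  R: turn right, now facing East
  F2: move forward 2, now at (row=4, col=2)
  F1: move forward 1, now at (row=4, col=3)
  R: turn right, now facing South
Final: (row=4, col=3), facing South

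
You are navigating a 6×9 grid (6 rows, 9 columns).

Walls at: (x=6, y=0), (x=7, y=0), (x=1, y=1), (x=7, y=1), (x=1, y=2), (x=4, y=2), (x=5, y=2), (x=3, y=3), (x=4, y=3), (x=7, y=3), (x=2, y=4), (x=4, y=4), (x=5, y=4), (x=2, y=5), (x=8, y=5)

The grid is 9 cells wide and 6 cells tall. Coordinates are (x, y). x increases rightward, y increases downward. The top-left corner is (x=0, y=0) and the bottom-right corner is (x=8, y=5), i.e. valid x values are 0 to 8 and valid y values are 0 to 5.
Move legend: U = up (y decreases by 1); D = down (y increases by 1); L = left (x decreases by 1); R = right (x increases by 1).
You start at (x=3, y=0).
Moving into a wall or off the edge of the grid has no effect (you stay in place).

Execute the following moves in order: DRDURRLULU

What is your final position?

Start: (x=3, y=0)
  D (down): (x=3, y=0) -> (x=3, y=1)
  R (right): (x=3, y=1) -> (x=4, y=1)
  D (down): blocked, stay at (x=4, y=1)
  U (up): (x=4, y=1) -> (x=4, y=0)
  R (right): (x=4, y=0) -> (x=5, y=0)
  R (right): blocked, stay at (x=5, y=0)
  L (left): (x=5, y=0) -> (x=4, y=0)
  U (up): blocked, stay at (x=4, y=0)
  L (left): (x=4, y=0) -> (x=3, y=0)
  U (up): blocked, stay at (x=3, y=0)
Final: (x=3, y=0)

Answer: Final position: (x=3, y=0)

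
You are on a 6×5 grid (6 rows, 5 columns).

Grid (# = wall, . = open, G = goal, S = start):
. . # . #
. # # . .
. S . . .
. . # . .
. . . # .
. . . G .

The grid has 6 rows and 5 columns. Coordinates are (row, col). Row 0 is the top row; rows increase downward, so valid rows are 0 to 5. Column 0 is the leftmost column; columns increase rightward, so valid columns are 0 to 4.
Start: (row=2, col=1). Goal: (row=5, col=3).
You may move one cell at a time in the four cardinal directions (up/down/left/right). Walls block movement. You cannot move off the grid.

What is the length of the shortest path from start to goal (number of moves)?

BFS from (row=2, col=1) until reaching (row=5, col=3):
  Distance 0: (row=2, col=1)
  Distance 1: (row=2, col=0), (row=2, col=2), (row=3, col=1)
  Distance 2: (row=1, col=0), (row=2, col=3), (row=3, col=0), (row=4, col=1)
  Distance 3: (row=0, col=0), (row=1, col=3), (row=2, col=4), (row=3, col=3), (row=4, col=0), (row=4, col=2), (row=5, col=1)
  Distance 4: (row=0, col=1), (row=0, col=3), (row=1, col=4), (row=3, col=4), (row=5, col=0), (row=5, col=2)
  Distance 5: (row=4, col=4), (row=5, col=3)  <- goal reached here
One shortest path (5 moves): (row=2, col=1) -> (row=3, col=1) -> (row=4, col=1) -> (row=4, col=2) -> (row=5, col=2) -> (row=5, col=3)

Answer: Shortest path length: 5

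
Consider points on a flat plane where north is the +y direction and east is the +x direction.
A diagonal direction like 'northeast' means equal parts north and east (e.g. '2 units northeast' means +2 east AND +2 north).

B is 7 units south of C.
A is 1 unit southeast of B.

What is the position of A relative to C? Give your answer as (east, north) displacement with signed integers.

Answer: A is at (east=1, north=-8) relative to C.

Derivation:
Place C at the origin (east=0, north=0).
  B is 7 units south of C: delta (east=+0, north=-7); B at (east=0, north=-7).
  A is 1 unit southeast of B: delta (east=+1, north=-1); A at (east=1, north=-8).
Therefore A relative to C: (east=1, north=-8).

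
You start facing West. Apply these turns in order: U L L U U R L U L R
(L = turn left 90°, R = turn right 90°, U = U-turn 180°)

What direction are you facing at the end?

Answer: Final heading: East

Derivation:
Start: West
  U (U-turn (180°)) -> East
  L (left (90° counter-clockwise)) -> North
  L (left (90° counter-clockwise)) -> West
  U (U-turn (180°)) -> East
  U (U-turn (180°)) -> West
  R (right (90° clockwise)) -> North
  L (left (90° counter-clockwise)) -> West
  U (U-turn (180°)) -> East
  L (left (90° counter-clockwise)) -> North
  R (right (90° clockwise)) -> East
Final: East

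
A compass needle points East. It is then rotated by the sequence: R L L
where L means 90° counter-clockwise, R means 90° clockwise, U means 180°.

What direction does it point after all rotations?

Answer: Final heading: North

Derivation:
Start: East
  R (right (90° clockwise)) -> South
  L (left (90° counter-clockwise)) -> East
  L (left (90° counter-clockwise)) -> North
Final: North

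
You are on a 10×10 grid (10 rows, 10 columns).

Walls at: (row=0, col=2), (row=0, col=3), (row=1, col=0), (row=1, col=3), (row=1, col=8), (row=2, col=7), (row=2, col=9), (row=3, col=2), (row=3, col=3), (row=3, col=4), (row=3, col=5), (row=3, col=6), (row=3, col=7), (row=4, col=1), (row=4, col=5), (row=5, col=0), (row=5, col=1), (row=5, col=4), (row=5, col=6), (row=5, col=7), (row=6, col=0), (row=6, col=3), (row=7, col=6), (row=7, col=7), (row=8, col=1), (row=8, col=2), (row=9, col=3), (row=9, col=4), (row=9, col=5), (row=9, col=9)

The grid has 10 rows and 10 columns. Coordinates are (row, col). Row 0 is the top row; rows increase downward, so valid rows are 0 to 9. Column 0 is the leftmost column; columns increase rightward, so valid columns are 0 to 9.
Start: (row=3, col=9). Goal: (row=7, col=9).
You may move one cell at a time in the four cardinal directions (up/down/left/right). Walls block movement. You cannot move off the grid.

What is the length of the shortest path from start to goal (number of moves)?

Answer: Shortest path length: 4

Derivation:
BFS from (row=3, col=9) until reaching (row=7, col=9):
  Distance 0: (row=3, col=9)
  Distance 1: (row=3, col=8), (row=4, col=9)
  Distance 2: (row=2, col=8), (row=4, col=8), (row=5, col=9)
  Distance 3: (row=4, col=7), (row=5, col=8), (row=6, col=9)
  Distance 4: (row=4, col=6), (row=6, col=8), (row=7, col=9)  <- goal reached here
One shortest path (4 moves): (row=3, col=9) -> (row=4, col=9) -> (row=5, col=9) -> (row=6, col=9) -> (row=7, col=9)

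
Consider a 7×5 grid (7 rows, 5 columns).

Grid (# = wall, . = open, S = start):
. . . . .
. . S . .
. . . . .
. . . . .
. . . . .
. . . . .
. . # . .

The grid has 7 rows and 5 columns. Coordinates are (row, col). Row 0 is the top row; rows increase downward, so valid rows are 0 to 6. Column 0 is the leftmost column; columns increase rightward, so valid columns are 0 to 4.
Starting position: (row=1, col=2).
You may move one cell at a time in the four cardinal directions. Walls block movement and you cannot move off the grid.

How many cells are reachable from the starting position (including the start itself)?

BFS flood-fill from (row=1, col=2):
  Distance 0: (row=1, col=2)
  Distance 1: (row=0, col=2), (row=1, col=1), (row=1, col=3), (row=2, col=2)
  Distance 2: (row=0, col=1), (row=0, col=3), (row=1, col=0), (row=1, col=4), (row=2, col=1), (row=2, col=3), (row=3, col=2)
  Distance 3: (row=0, col=0), (row=0, col=4), (row=2, col=0), (row=2, col=4), (row=3, col=1), (row=3, col=3), (row=4, col=2)
  Distance 4: (row=3, col=0), (row=3, col=4), (row=4, col=1), (row=4, col=3), (row=5, col=2)
  Distance 5: (row=4, col=0), (row=4, col=4), (row=5, col=1), (row=5, col=3)
  Distance 6: (row=5, col=0), (row=5, col=4), (row=6, col=1), (row=6, col=3)
  Distance 7: (row=6, col=0), (row=6, col=4)
Total reachable: 34 (grid has 34 open cells total)

Answer: Reachable cells: 34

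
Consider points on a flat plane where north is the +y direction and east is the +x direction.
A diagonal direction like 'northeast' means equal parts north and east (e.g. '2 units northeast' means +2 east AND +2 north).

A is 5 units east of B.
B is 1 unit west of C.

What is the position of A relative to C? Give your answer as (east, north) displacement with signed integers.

Answer: A is at (east=4, north=0) relative to C.

Derivation:
Place C at the origin (east=0, north=0).
  B is 1 unit west of C: delta (east=-1, north=+0); B at (east=-1, north=0).
  A is 5 units east of B: delta (east=+5, north=+0); A at (east=4, north=0).
Therefore A relative to C: (east=4, north=0).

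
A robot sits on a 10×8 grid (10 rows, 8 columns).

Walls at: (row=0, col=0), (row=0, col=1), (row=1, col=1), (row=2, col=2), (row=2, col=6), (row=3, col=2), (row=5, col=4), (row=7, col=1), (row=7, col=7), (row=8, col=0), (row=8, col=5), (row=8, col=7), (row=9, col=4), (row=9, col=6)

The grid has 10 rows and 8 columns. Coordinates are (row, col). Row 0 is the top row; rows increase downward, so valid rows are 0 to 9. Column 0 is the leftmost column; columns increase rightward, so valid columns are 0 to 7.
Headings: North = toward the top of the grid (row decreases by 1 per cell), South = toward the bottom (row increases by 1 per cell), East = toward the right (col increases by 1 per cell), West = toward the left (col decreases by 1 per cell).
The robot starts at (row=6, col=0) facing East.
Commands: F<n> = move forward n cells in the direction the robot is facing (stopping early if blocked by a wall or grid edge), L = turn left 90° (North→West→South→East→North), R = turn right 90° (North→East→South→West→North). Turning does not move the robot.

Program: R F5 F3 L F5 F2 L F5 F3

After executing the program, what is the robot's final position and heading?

Answer: Final position: (row=1, col=0), facing North

Derivation:
Start: (row=6, col=0), facing East
  R: turn right, now facing South
  F5: move forward 1/5 (blocked), now at (row=7, col=0)
  F3: move forward 0/3 (blocked), now at (row=7, col=0)
  L: turn left, now facing East
  F5: move forward 0/5 (blocked), now at (row=7, col=0)
  F2: move forward 0/2 (blocked), now at (row=7, col=0)
  L: turn left, now facing North
  F5: move forward 5, now at (row=2, col=0)
  F3: move forward 1/3 (blocked), now at (row=1, col=0)
Final: (row=1, col=0), facing North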